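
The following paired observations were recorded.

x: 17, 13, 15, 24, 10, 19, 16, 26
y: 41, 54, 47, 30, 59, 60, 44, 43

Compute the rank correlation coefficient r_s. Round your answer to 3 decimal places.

Rank x: 5, 2, 3, 7, 1, 6, 4, 8
Rank y: 2, 6, 5, 1, 7, 8, 4, 3
d = rank(x) − rank(y): 3, -4, -2, 6, -6, -2, 0, 5; Σd² = 130
ρ = 1 − 6Σd² / [n(n²−1)] = 1 − 6×130 / (8×63) = 1 − 780/504 ≈ -0.548

-0.548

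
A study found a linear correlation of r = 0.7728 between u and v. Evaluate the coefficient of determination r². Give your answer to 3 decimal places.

0.597

r² = (0.7728)² = 0.597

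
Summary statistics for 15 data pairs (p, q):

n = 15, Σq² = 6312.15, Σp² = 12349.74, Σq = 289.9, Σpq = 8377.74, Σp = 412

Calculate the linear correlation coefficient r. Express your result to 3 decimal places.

0.485

r = (nΣpq − ΣpΣq) / √[(nΣp² − (Σp)²)(nΣq² − (Σq)²)]
Numerator: 15×8377.74 − 412×289.9 = 6227.3
Denominator: √[(185246.1 − 169744)(94682.25 − 84042.01)] = √[15502.1 × 10640.24] = 12843.1330
r = 6227.3 / 12843.1330 ≈ 0.485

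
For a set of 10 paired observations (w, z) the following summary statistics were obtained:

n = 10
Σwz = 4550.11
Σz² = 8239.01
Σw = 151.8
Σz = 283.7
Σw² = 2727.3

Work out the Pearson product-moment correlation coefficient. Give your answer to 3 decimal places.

r = (nΣwz − ΣwΣz) / √[(nΣw² − (Σw)²)(nΣz² − (Σz)²)]
Numerator: 10×4550.11 − 151.8×283.7 = 2435.44
Denominator: √[(27273 − 23043.24)(82390.1 − 80485.69)] = √[4229.76 × 1904.41] = 2838.1679
r = 2435.44 / 2838.1679 ≈ 0.858

0.858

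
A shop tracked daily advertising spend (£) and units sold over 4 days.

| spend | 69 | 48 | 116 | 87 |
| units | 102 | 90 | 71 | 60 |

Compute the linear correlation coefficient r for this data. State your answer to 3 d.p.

n = 4, Σx = 320, Σy = 323, Σx² = 28090, Σy² = 27145, Σxy = 24814
nΣxy − ΣxΣy = 99256 − 103360 = -4104
nΣx² − (Σx)² = 112360 − 102400 = 9960; nΣy² − (Σy)² = 108580 − 104329 = 4251
r = -4104 / √(9960 × 4251) = -4104 / 6506.9163 ≈ -0.631

-0.631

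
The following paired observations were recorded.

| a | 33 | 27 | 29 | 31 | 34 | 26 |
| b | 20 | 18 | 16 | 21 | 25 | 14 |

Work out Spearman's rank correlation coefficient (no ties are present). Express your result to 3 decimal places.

0.886

Rank a: 5, 2, 3, 4, 6, 1
Rank b: 4, 3, 2, 5, 6, 1
d = rank(a) − rank(b): 1, -1, 1, -1, 0, 0; Σd² = 4
ρ = 1 − 6Σd² / [n(n²−1)] = 1 − 6×4 / (6×35) = 1 − 24/210 ≈ 0.886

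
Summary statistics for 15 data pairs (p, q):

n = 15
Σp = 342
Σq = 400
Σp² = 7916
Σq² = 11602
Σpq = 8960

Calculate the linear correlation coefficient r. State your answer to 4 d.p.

r = (nΣpq − ΣpΣq) / √[(nΣp² − (Σp)²)(nΣq² − (Σq)²)]
Numerator: 15×8960 − 342×400 = -2400
Denominator: √[(118740 − 116964)(174030 − 160000)] = √[1776 × 14030] = 4991.7211
r = -2400 / 4991.7211 ≈ -0.4808

-0.4808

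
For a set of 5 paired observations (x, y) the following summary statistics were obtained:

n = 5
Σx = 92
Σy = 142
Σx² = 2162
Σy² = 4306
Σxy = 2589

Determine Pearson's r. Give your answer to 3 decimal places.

r = (nΣxy − ΣxΣy) / √[(nΣx² − (Σx)²)(nΣy² − (Σy)²)]
Numerator: 5×2589 − 92×142 = -119
Denominator: √[(10810 − 8464)(21530 − 20164)] = √[2346 × 1366] = 1790.1497
r = -119 / 1790.1497 ≈ -0.066

-0.066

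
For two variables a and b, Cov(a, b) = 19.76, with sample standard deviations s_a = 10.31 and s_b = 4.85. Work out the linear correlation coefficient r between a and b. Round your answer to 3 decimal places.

0.395

r = Cov(a,b) / (s_a · s_b) = 19.76 / (10.31 × 4.85)
  = 19.76 / 50.0035 ≈ 0.395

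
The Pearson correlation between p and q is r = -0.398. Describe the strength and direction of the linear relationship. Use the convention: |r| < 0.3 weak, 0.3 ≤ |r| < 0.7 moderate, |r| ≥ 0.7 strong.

moderate negative

r = -0.398 < 0 so the relationship is negative.
|r| = 0.398, which falls in the moderate range.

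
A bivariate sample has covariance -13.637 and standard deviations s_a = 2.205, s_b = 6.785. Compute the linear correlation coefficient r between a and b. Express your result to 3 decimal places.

-0.912

r = Cov(a,b) / (s_a · s_b) = -13.637 / (2.205 × 6.785)
  = -13.637 / 14.9609 ≈ -0.912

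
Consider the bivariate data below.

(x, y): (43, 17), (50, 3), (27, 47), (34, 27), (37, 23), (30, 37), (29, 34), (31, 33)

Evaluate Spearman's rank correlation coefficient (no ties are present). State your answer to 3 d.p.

Rank x: 7, 8, 1, 5, 6, 3, 2, 4
Rank y: 2, 1, 8, 4, 3, 7, 6, 5
d = rank(x) − rank(y): 5, 7, -7, 1, 3, -4, -4, -1; Σd² = 166
ρ = 1 − 6Σd² / [n(n²−1)] = 1 − 6×166 / (8×63) = 1 − 996/504 ≈ -0.976

-0.976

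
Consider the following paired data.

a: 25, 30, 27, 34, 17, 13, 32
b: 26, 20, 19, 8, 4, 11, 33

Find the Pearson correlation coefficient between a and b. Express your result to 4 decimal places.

n = 7, Σa = 178, Σb = 121, Σa² = 4892, Σb² = 2727, Σab = 3302
nΣab − ΣaΣb = 23114 − 21538 = 1576
nΣa² − (Σa)² = 34244 − 31684 = 2560; nΣb² − (Σb)² = 19089 − 14641 = 4448
r = 1576 / √(2560 × 4448) = 1576 / 3374.4451 ≈ 0.4670

0.4670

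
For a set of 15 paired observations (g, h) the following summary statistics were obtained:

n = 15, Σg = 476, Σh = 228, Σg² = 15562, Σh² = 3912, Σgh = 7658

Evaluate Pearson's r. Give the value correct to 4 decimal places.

0.9362

r = (nΣgh − ΣgΣh) / √[(nΣg² − (Σg)²)(nΣh² − (Σh)²)]
Numerator: 15×7658 − 476×228 = 6342
Denominator: √[(233430 − 226576)(58680 − 51984)] = √[6854 × 6696] = 6774.5394
r = 6342 / 6774.5394 ≈ 0.9362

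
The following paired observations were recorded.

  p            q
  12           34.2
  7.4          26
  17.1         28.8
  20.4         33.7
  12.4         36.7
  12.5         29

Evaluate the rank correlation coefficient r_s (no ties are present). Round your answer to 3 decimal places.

Rank p: 2, 1, 5, 6, 3, 4
Rank q: 5, 1, 2, 4, 6, 3
d = rank(p) − rank(q): -3, 0, 3, 2, -3, 1; Σd² = 32
ρ = 1 − 6Σd² / [n(n²−1)] = 1 − 6×32 / (6×35) = 1 − 192/210 ≈ 0.086

0.086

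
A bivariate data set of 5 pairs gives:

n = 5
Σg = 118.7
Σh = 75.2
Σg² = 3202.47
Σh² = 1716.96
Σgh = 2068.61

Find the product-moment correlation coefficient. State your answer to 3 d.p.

0.597

r = (nΣgh − ΣgΣh) / √[(nΣg² − (Σg)²)(nΣh² − (Σh)²)]
Numerator: 5×2068.61 − 118.7×75.2 = 1416.81
Denominator: √[(16012.35 − 14089.69)(8584.8 − 5655.04)] = √[1922.66 × 2929.76] = 2373.3799
r = 1416.81 / 2373.3799 ≈ 0.597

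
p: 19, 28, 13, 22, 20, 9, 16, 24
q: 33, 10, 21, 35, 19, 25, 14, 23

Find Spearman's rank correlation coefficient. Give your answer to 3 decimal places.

-0.190

Rank p: 4, 8, 2, 6, 5, 1, 3, 7
Rank q: 7, 1, 4, 8, 3, 6, 2, 5
d = rank(p) − rank(q): -3, 7, -2, -2, 2, -5, 1, 2; Σd² = 100
ρ = 1 − 6Σd² / [n(n²−1)] = 1 − 6×100 / (8×63) = 1 − 600/504 ≈ -0.190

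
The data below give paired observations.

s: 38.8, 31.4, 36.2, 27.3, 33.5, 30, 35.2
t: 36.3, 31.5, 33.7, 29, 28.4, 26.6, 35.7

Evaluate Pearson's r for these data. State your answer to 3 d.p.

0.802

n = 7, Σs = 232.4, Σt = 221.2, Σs² = 7808.42, Σt² = 7075.24, Σst = 7415.22
nΣst − ΣsΣt = 51906.54 − 51406.88 = 499.66
nΣs² − (Σs)² = 54658.94 − 54009.76 = 649.18; nΣt² − (Σt)² = 49526.68 − 48929.44 = 597.24
r = 499.66 / √(649.18 × 597.24) = 499.66 / 622.6687 ≈ 0.802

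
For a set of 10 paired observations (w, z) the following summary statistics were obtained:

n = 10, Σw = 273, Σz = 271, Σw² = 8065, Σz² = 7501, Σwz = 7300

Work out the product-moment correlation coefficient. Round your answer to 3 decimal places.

r = (nΣwz − ΣwΣz) / √[(nΣw² − (Σw)²)(nΣz² − (Σz)²)]
Numerator: 10×7300 − 273×271 = -983
Denominator: √[(80650 − 74529)(75010 − 73441)] = √[6121 × 1569] = 3099.0077
r = -983 / 3099.0077 ≈ -0.317

-0.317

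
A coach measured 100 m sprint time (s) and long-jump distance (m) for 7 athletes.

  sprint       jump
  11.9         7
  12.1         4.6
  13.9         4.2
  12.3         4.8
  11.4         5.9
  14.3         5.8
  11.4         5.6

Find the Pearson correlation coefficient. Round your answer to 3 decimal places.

-0.337

n = 7, Σx = 87.3, Σy = 37.9, Σx² = 1096.93, Σy² = 210.65, Σxy = 470.42
nΣxy − ΣxΣy = 3292.94 − 3308.67 = -15.73
nΣx² − (Σx)² = 7678.51 − 7621.29 = 57.22; nΣy² − (Σy)² = 1474.55 − 1436.41 = 38.14
r = -15.73 / √(57.22 × 38.14) = -15.73 / 46.7159 ≈ -0.337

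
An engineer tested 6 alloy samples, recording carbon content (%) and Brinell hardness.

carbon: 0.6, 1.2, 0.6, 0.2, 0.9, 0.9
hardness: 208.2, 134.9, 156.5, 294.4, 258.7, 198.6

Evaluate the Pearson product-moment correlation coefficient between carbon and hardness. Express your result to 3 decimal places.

n = 6, Σx = 4.4, Σy = 1251.3, Σx² = 3.82, Σy² = 279076.51, Σxy = 851.15
nΣxy − ΣxΣy = 5106.9 − 5505.72 = -398.82
nΣx² − (Σx)² = 22.92 − 19.36 = 3.56; nΣy² − (Σy)² = 1674459.06 − 1565751.69 = 108707.37
r = -398.82 / √(3.56 × 108707.37) = -398.82 / 622.0918 ≈ -0.641

-0.641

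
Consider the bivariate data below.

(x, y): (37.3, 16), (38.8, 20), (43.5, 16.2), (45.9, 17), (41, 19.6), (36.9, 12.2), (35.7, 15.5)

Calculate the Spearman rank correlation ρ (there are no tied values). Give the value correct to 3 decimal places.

0.643

Rank x: 3, 4, 6, 7, 5, 2, 1
Rank y: 3, 7, 4, 5, 6, 1, 2
d = rank(x) − rank(y): 0, -3, 2, 2, -1, 1, -1; Σd² = 20
ρ = 1 − 6Σd² / [n(n²−1)] = 1 − 6×20 / (7×48) = 1 − 120/336 ≈ 0.643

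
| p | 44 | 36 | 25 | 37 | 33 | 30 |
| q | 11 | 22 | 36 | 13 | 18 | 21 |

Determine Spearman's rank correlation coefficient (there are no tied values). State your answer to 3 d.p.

-0.829

Rank p: 6, 4, 1, 5, 3, 2
Rank q: 1, 5, 6, 2, 3, 4
d = rank(p) − rank(q): 5, -1, -5, 3, 0, -2; Σd² = 64
ρ = 1 − 6Σd² / [n(n²−1)] = 1 − 6×64 / (6×35) = 1 − 384/210 ≈ -0.829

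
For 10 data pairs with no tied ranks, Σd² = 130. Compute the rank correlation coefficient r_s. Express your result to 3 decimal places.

0.212

ρ = 1 − 6Σd² / [n(n²−1)] = 1 − 6×130 / (10×99)
  = 1 − 780/990 = 1 − 0.7879 ≈ 0.212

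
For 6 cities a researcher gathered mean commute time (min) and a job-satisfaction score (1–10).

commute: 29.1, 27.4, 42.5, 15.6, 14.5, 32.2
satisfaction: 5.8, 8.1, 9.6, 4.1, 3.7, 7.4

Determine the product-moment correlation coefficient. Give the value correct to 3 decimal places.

0.930

n = 6, Σx = 161.3, Σy = 38.7, Σx² = 4894.27, Σy² = 276.67, Σxy = 1154.61
nΣxy − ΣxΣy = 6927.66 − 6242.31 = 685.35
nΣx² − (Σx)² = 29365.62 − 26017.69 = 3347.93; nΣy² − (Σy)² = 1660.02 − 1497.69 = 162.33
r = 685.35 / √(3347.93 × 162.33) = 685.35 / 737.2038 ≈ 0.930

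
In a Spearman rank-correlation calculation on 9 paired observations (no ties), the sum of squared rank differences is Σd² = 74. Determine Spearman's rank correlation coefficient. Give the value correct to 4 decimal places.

0.3833

ρ = 1 − 6Σd² / [n(n²−1)] = 1 − 6×74 / (9×80)
  = 1 − 444/720 = 1 − 0.61667 ≈ 0.3833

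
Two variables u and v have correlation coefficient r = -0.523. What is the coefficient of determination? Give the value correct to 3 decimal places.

0.274

r² = (-0.523)² = 0.274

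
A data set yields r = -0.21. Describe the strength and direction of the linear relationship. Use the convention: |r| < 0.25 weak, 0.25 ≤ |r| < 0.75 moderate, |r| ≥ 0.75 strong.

r = -0.21 < 0 so the relationship is negative.
|r| = 0.21, which falls in the weak range.

weak negative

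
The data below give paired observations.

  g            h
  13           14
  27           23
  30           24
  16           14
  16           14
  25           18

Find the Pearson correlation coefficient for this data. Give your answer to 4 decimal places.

0.9528

n = 6, Σg = 127, Σh = 107, Σg² = 2935, Σh² = 2017, Σgh = 2421
nΣgh − ΣgΣh = 14526 − 13589 = 937
nΣg² − (Σg)² = 17610 − 16129 = 1481; nΣh² − (Σh)² = 12102 − 11449 = 653
r = 937 / √(1481 × 653) = 937 / 983.4089 ≈ 0.9528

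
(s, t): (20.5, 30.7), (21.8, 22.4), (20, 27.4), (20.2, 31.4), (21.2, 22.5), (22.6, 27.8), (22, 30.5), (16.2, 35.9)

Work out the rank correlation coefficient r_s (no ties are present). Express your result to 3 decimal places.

Rank s: 4, 6, 2, 3, 5, 8, 7, 1
Rank t: 6, 1, 3, 7, 2, 4, 5, 8
d = rank(s) − rank(t): -2, 5, -1, -4, 3, 4, 2, -7; Σd² = 124
ρ = 1 − 6Σd² / [n(n²−1)] = 1 − 6×124 / (8×63) = 1 − 744/504 ≈ -0.476

-0.476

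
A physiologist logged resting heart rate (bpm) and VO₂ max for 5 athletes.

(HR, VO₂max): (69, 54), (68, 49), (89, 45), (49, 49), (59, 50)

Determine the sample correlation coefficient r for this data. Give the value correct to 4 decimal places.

n = 5, Σx = 334, Σy = 247, Σx² = 23188, Σy² = 12243, Σxy = 16414
nΣxy − ΣxΣy = 82070 − 82498 = -428
nΣx² − (Σx)² = 115940 − 111556 = 4384; nΣy² − (Σy)² = 61215 − 61009 = 206
r = -428 / √(4384 × 206) = -428 / 950.3178 ≈ -0.4504

-0.4504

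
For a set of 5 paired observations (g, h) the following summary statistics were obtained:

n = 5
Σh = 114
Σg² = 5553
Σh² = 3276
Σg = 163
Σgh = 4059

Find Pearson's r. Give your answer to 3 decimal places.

r = (nΣgh − ΣgΣh) / √[(nΣg² − (Σg)²)(nΣh² − (Σh)²)]
Numerator: 5×4059 − 163×114 = 1713
Denominator: √[(27765 − 26569)(16380 − 12996)] = √[1196 × 3384] = 2011.7813
r = 1713 / 2011.7813 ≈ 0.851

0.851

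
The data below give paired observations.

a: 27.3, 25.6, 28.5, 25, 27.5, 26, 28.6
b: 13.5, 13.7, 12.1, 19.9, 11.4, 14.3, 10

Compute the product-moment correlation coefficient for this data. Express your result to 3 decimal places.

n = 7, Σa = 188.5, Σb = 94.9, Σa² = 5088.11, Σb² = 1346.81, Σab = 2532.92
nΣab − ΣaΣb = 17730.44 − 17888.65 = -158.21
nΣa² − (Σa)² = 35616.77 − 35532.25 = 84.52; nΣb² − (Σb)² = 9427.67 − 9006.01 = 421.66
r = -158.21 / √(84.52 × 421.66) = -158.21 / 188.7822 ≈ -0.838

-0.838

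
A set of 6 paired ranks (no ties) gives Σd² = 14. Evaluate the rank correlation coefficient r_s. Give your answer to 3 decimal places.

0.600

ρ = 1 − 6Σd² / [n(n²−1)] = 1 − 6×14 / (6×35)
  = 1 − 84/210 = 1 − 0.4000 ≈ 0.600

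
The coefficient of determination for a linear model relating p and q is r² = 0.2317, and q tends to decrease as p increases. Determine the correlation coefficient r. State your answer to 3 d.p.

|r| = √0.2317 = 0.481
The association is negative, so r = −0.481.

-0.481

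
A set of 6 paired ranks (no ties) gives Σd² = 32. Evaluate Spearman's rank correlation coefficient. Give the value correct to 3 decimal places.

ρ = 1 − 6Σd² / [n(n²−1)] = 1 − 6×32 / (6×35)
  = 1 − 192/210 = 1 − 0.9143 ≈ 0.086

0.086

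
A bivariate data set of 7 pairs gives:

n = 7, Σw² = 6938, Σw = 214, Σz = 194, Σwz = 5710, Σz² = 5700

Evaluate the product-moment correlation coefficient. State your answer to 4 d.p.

r = (nΣwz − ΣwΣz) / √[(nΣw² − (Σw)²)(nΣz² − (Σz)²)]
Numerator: 7×5710 − 214×194 = -1546
Denominator: √[(48566 − 45796)(39900 − 37636)] = √[2770 × 2264] = 2504.2524
r = -1546 / 2504.2524 ≈ -0.6173

-0.6173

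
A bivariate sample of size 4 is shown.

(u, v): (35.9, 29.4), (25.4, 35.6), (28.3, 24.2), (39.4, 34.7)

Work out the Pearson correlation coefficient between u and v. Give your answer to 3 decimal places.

n = 4, Σu = 129, Σv = 123.9, Σu² = 4287.22, Σv² = 3921.45, Σuv = 4011.74
nΣuv − ΣuΣv = 16046.96 − 15983.1 = 63.86
nΣu² − (Σu)² = 17148.88 − 16641 = 507.88; nΣv² − (Σv)² = 15685.8 − 15351.21 = 334.59
r = 63.86 / √(507.88 × 334.59) = 63.86 / 412.2276 ≈ 0.155

0.155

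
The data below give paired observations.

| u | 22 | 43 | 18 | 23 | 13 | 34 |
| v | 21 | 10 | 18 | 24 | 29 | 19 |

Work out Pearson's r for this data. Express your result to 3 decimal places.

n = 6, Σu = 153, Σv = 121, Σu² = 4511, Σv² = 2643, Σuv = 2791
nΣuv − ΣuΣv = 16746 − 18513 = -1767
nΣu² − (Σu)² = 27066 − 23409 = 3657; nΣv² − (Σv)² = 15858 − 14641 = 1217
r = -1767 / √(3657 × 1217) = -1767 / 2109.6372 ≈ -0.838

-0.838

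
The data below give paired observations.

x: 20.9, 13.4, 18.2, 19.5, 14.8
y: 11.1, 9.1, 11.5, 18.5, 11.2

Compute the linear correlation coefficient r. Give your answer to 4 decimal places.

0.5225

n = 5, Σx = 86.8, Σy = 61.4, Σx² = 1546.9, Σy² = 805.96, Σxy = 1089.74
nΣxy − ΣxΣy = 5448.7 − 5329.52 = 119.18
nΣx² − (Σx)² = 7734.5 − 7534.24 = 200.26; nΣy² − (Σy)² = 4029.8 − 3769.96 = 259.84
r = 119.18 / √(200.26 × 259.84) = 119.18 / 228.1130 ≈ 0.5225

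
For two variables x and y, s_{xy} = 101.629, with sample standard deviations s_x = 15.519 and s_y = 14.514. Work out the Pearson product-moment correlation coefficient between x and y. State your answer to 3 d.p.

0.451

r = Cov(x,y) / (s_x · s_y) = 101.629 / (15.519 × 14.514)
  = 101.629 / 225.2428 ≈ 0.451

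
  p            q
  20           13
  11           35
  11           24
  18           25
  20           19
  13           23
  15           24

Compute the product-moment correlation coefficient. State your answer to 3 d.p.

-0.741

n = 7, Σp = 108, Σq = 163, Σp² = 1760, Σq² = 4061, Σpq = 2398
nΣpq − ΣpΣq = 16786 − 17604 = -818
nΣp² − (Σp)² = 12320 − 11664 = 656; nΣq² − (Σq)² = 28427 − 26569 = 1858
r = -818 / √(656 × 1858) = -818 / 1104.0145 ≈ -0.741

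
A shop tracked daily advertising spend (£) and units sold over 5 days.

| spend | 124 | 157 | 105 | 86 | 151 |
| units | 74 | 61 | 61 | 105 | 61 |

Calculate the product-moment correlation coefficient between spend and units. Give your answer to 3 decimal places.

-0.743

n = 5, Σx = 623, Σy = 362, Σx² = 81247, Σy² = 27664, Σxy = 43399
nΣxy − ΣxΣy = 216995 − 225526 = -8531
nΣx² − (Σx)² = 406235 − 388129 = 18106; nΣy² − (Σy)² = 138320 − 131044 = 7276
r = -8531 / √(18106 × 7276) = -8531 / 11477.7723 ≈ -0.743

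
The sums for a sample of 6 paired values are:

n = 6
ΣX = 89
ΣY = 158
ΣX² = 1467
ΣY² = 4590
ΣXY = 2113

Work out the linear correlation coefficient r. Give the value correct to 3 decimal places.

-0.919

r = (nΣXY − ΣXΣY) / √[(nΣX² − (ΣX)²)(nΣY² − (ΣY)²)]
Numerator: 6×2113 − 89×158 = -1384
Denominator: √[(8802 − 7921)(27540 − 24964)] = √[881 × 2576] = 1506.4714
r = -1384 / 1506.4714 ≈ -0.919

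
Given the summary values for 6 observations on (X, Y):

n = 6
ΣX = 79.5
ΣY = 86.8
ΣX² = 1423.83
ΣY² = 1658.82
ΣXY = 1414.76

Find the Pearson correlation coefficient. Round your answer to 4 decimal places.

r = (nΣXY − ΣXΣY) / √[(nΣX² − (ΣX)²)(nΣY² − (ΣY)²)]
Numerator: 6×1414.76 − 79.5×86.8 = 1587.96
Denominator: √[(8542.98 − 6320.25)(9952.92 − 7534.24)] = √[2222.73 × 2418.68] = 2318.6359
r = 1587.96 / 2318.6359 ≈ 0.6849

0.6849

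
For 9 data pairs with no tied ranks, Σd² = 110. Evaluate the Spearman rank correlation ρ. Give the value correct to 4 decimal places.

ρ = 1 − 6Σd² / [n(n²−1)] = 1 − 6×110 / (9×80)
  = 1 − 660/720 = 1 − 0.91667 ≈ 0.0833

0.0833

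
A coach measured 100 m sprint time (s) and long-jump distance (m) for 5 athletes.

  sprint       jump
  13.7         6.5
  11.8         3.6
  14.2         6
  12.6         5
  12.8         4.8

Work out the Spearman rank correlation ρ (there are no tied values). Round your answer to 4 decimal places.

Rank sprint: 4, 1, 5, 2, 3
Rank jump: 5, 1, 4, 3, 2
d = rank(sprint) − rank(jump): -1, 0, 1, -1, 1; Σd² = 4
ρ = 1 − 6Σd² / [n(n²−1)] = 1 − 6×4 / (5×24) = 1 − 24/120 ≈ 0.8000

0.8000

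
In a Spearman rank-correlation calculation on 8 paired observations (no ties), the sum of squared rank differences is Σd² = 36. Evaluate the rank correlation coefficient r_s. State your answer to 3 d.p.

ρ = 1 − 6Σd² / [n(n²−1)] = 1 − 6×36 / (8×63)
  = 1 − 216/504 = 1 − 0.4286 ≈ 0.571

0.571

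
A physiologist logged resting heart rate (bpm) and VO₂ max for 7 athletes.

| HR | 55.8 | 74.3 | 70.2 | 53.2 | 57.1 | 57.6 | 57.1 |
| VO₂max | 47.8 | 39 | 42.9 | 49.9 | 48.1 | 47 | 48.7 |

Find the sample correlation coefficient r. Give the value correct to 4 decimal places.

-0.9794

n = 7, Σx = 425.3, Σy = 323.4, Σx² = 26230.99, Σy² = 15030.56, Σxy = 19465.68
nΣxy − ΣxΣy = 136259.76 − 137542.02 = -1282.26
nΣx² − (Σx)² = 183616.93 − 180880.09 = 2736.84; nΣy² − (Σy)² = 105213.92 − 104587.56 = 626.36
r = -1282.26 / √(2736.84 × 626.36) = -1282.26 / 1309.2926 ≈ -0.9794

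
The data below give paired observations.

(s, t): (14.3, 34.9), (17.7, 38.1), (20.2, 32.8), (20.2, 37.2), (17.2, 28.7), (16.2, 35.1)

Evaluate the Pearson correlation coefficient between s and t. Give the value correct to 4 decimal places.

n = 6, Σs = 105.8, Σt = 206.8, Σs² = 1892.14, Σt² = 7185, Σst = 3649.7
nΣst − ΣsΣt = 21898.2 − 21879.44 = 18.76
nΣs² − (Σs)² = 11352.84 − 11193.64 = 159.2; nΣt² − (Σt)² = 43110 − 42766.24 = 343.76
r = 18.76 / √(159.2 × 343.76) = 18.76 / 233.9372 ≈ 0.0802

0.0802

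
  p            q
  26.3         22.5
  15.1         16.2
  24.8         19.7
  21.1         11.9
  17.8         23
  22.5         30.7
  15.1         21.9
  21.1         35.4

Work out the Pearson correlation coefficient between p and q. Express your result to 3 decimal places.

0.190

n = 8, Σp = 163.8, Σq = 181.3, Σp² = 3476.26, Σq² = 4502.65, Σpq = 3753.8
nΣpq − ΣpΣq = 30030.4 − 29696.94 = 333.46
nΣp² − (Σp)² = 27810.08 − 26830.44 = 979.64; nΣq² − (Σq)² = 36021.2 − 32869.69 = 3151.51
r = 333.46 / √(979.64 × 3151.51) = 333.46 / 1757.0843 ≈ 0.190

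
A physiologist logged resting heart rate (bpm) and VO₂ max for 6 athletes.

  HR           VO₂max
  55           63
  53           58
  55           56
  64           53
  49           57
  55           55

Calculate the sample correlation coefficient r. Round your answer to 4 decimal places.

-0.4539

n = 6, Σx = 331, Σy = 342, Σx² = 18381, Σy² = 19552, Σxy = 18829
nΣxy − ΣxΣy = 112974 − 113202 = -228
nΣx² − (Σx)² = 110286 − 109561 = 725; nΣy² − (Σy)² = 117312 − 116964 = 348
r = -228 / √(725 × 348) = -228 / 502.2947 ≈ -0.4539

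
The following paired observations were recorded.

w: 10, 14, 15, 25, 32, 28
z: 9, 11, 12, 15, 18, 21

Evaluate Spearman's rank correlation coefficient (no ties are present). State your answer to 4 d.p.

Rank w: 1, 2, 3, 4, 6, 5
Rank z: 1, 2, 3, 4, 5, 6
d = rank(w) − rank(z): 0, 0, 0, 0, 1, -1; Σd² = 2
ρ = 1 − 6Σd² / [n(n²−1)] = 1 − 6×2 / (6×35) = 1 − 12/210 ≈ 0.9429

0.9429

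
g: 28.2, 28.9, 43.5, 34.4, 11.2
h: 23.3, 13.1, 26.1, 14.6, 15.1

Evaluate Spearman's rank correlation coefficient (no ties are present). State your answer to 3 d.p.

Rank g: 2, 3, 5, 4, 1
Rank h: 4, 1, 5, 2, 3
d = rank(g) − rank(h): -2, 2, 0, 2, -2; Σd² = 16
ρ = 1 − 6Σd² / [n(n²−1)] = 1 − 6×16 / (5×24) = 1 − 96/120 ≈ 0.200

0.200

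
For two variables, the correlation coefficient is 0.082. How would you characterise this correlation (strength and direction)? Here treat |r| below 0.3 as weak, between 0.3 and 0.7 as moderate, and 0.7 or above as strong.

r = 0.082 > 0 so the relationship is positive.
|r| = 0.082, which falls in the weak range.

weak positive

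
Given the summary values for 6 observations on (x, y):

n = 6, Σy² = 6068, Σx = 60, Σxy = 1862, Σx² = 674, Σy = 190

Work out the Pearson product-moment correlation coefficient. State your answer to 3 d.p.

-0.617

r = (nΣxy − ΣxΣy) / √[(nΣx² − (Σx)²)(nΣy² − (Σy)²)]
Numerator: 6×1862 − 60×190 = -228
Denominator: √[(4044 − 3600)(36408 − 36100)] = √[444 × 308] = 369.7999
r = -228 / 369.7999 ≈ -0.617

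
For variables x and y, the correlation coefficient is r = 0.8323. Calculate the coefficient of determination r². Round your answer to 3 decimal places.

r² = (0.8323)² = 0.693

0.693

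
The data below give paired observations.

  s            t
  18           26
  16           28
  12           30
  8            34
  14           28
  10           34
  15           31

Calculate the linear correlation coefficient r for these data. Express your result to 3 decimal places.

-0.902

n = 7, Σs = 93, Σt = 211, Σs² = 1309, Σt² = 6417, Σst = 2745
nΣst − ΣsΣt = 19215 − 19623 = -408
nΣs² − (Σs)² = 9163 − 8649 = 514; nΣt² − (Σt)² = 44919 − 44521 = 398
r = -408 / √(514 × 398) = -408 / 452.2964 ≈ -0.902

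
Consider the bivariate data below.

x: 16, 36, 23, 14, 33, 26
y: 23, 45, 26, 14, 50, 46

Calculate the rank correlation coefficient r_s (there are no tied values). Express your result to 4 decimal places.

Rank x: 2, 6, 3, 1, 5, 4
Rank y: 2, 4, 3, 1, 6, 5
d = rank(x) − rank(y): 0, 2, 0, 0, -1, -1; Σd² = 6
ρ = 1 − 6Σd² / [n(n²−1)] = 1 − 6×6 / (6×35) = 1 − 36/210 ≈ 0.8286

0.8286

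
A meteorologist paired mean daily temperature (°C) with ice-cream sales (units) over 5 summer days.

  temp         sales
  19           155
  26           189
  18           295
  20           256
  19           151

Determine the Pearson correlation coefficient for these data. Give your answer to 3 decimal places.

n = 5, Σx = 102, Σy = 1046, Σx² = 2122, Σy² = 235108, Σxy = 21158
nΣxy − ΣxΣy = 105790 − 106692 = -902
nΣx² − (Σx)² = 10610 − 10404 = 206; nΣy² − (Σy)² = 1175540 − 1094116 = 81424
r = -902 / √(206 × 81424) = -902 / 4095.5273 ≈ -0.220

-0.220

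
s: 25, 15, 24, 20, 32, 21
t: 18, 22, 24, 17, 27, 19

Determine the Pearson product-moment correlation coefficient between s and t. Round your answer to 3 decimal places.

0.536

n = 6, Σs = 137, Σt = 127, Σs² = 3291, Σt² = 2763, Σst = 2959
nΣst − ΣsΣt = 17754 − 17399 = 355
nΣs² − (Σs)² = 19746 − 18769 = 977; nΣt² − (Σt)² = 16578 − 16129 = 449
r = 355 / √(977 × 449) = 355 / 662.3239 ≈ 0.536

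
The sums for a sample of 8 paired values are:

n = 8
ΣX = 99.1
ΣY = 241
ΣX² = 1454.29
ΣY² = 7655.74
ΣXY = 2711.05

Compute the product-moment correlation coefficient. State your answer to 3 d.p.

-0.916

r = (nΣXY − ΣXΣY) / √[(nΣX² − (ΣX)²)(nΣY² − (ΣY)²)]
Numerator: 8×2711.05 − 99.1×241 = -2194.7
Denominator: √[(11634.32 − 9820.81)(61245.92 − 58081)] = √[1813.51 × 3164.92] = 2395.7492
r = -2194.7 / 2395.7492 ≈ -0.916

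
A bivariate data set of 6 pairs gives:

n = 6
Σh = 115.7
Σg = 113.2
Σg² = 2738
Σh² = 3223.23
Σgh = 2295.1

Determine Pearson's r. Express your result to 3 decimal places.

0.145

r = (nΣgh − ΣgΣh) / √[(nΣg² − (Σg)²)(nΣh² − (Σh)²)]
Numerator: 6×2295.1 − 113.2×115.7 = 673.36
Denominator: √[(16428 − 12814.24)(19339.38 − 13386.49)] = √[3613.76 × 5952.89] = 4638.1371
r = 673.36 / 4638.1371 ≈ 0.145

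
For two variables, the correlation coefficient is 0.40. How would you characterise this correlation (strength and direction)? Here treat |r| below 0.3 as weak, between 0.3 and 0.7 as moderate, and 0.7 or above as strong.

r = 0.40 > 0 so the relationship is positive.
|r| = 0.40, which falls in the moderate range.

moderate positive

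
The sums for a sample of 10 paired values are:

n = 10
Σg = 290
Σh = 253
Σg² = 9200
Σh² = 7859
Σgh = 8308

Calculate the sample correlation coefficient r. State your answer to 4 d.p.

0.9047

r = (nΣgh − ΣgΣh) / √[(nΣg² − (Σg)²)(nΣh² − (Σh)²)]
Numerator: 10×8308 − 290×253 = 9710
Denominator: √[(92000 − 84100)(78590 − 64009)] = √[7900 × 14581] = 10732.6558
r = 9710 / 10732.6558 ≈ 0.9047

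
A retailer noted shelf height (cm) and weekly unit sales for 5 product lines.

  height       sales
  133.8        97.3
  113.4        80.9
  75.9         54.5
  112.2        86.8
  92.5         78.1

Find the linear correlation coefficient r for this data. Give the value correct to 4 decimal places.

n = 5, Σx = 527.8, Σy = 397.6, Σx² = 57667.9, Σy² = 32616.2, Σxy = 43292.56
nΣxy − ΣxΣy = 216462.8 − 209853.28 = 6609.52
nΣx² − (Σx)² = 288339.5 − 278572.84 = 9766.66; nΣy² − (Σy)² = 163081 − 158085.76 = 4995.24
r = 6609.52 / √(9766.66 × 4995.24) = 6609.52 / 6984.7556 ≈ 0.9463

0.9463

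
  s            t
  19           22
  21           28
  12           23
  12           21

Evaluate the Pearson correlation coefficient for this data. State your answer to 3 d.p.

0.686

n = 4, Σs = 64, Σt = 94, Σs² = 1090, Σt² = 2238, Σst = 1534
nΣst − ΣsΣt = 6136 − 6016 = 120
nΣs² − (Σs)² = 4360 − 4096 = 264; nΣt² − (Σt)² = 8952 − 8836 = 116
r = 120 / √(264 × 116) = 120 / 174.9971 ≈ 0.686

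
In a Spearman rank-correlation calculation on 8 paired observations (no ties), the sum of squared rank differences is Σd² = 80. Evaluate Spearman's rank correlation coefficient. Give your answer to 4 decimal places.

0.0476

ρ = 1 − 6Σd² / [n(n²−1)] = 1 − 6×80 / (8×63)
  = 1 − 480/504 = 1 − 0.95238 ≈ 0.0476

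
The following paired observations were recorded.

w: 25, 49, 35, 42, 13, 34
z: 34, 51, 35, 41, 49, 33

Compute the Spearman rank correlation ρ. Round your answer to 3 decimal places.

Rank w: 2, 6, 4, 5, 1, 3
Rank z: 2, 6, 3, 4, 5, 1
d = rank(w) − rank(z): 0, 0, 1, 1, -4, 2; Σd² = 22
ρ = 1 − 6Σd² / [n(n²−1)] = 1 − 6×22 / (6×35) = 1 − 132/210 ≈ 0.371

0.371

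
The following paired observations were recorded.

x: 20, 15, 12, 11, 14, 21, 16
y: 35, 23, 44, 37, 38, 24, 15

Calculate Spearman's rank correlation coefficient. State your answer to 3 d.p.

Rank x: 6, 4, 2, 1, 3, 7, 5
Rank y: 4, 2, 7, 5, 6, 3, 1
d = rank(x) − rank(y): 2, 2, -5, -4, -3, 4, 4; Σd² = 90
ρ = 1 − 6Σd² / [n(n²−1)] = 1 − 6×90 / (7×48) = 1 − 540/336 ≈ -0.607

-0.607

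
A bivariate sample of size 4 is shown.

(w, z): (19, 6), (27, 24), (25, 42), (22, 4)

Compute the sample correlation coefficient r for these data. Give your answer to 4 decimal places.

n = 4, Σw = 93, Σz = 76, Σw² = 2199, Σz² = 2392, Σwz = 1900
nΣwz − ΣwΣz = 7600 − 7068 = 532
nΣw² − (Σw)² = 8796 − 8649 = 147; nΣz² − (Σz)² = 9568 − 5776 = 3792
r = 532 / √(147 × 3792) = 532 / 746.6083 ≈ 0.7126

0.7126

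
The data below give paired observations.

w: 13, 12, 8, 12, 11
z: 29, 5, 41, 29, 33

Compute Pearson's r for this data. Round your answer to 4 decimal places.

n = 5, Σw = 56, Σz = 137, Σw² = 642, Σz² = 4477, Σwz = 1476
nΣwz − ΣwΣz = 7380 − 7672 = -292
nΣw² − (Σw)² = 3210 − 3136 = 74; nΣz² − (Σz)² = 22385 − 18769 = 3616
r = -292 / √(74 × 3616) = -292 / 517.2852 ≈ -0.5645

-0.5645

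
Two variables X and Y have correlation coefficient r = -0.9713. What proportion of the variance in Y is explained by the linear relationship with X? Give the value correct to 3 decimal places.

r² = (-0.9713)² = 0.943

0.943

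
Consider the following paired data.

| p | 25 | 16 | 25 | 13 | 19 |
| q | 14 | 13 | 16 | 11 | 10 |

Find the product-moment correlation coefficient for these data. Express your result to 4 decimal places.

0.7141

n = 5, Σp = 98, Σq = 64, Σp² = 2036, Σq² = 842, Σpq = 1291
nΣpq − ΣpΣq = 6455 − 6272 = 183
nΣp² − (Σp)² = 10180 − 9604 = 576; nΣq² − (Σq)² = 4210 − 4096 = 114
r = 183 / √(576 × 114) = 183 / 256.2499 ≈ 0.7141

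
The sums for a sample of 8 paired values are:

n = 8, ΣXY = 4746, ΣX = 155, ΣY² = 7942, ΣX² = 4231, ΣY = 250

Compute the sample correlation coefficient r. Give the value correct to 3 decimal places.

r = (nΣXY − ΣXΣY) / √[(nΣX² − (ΣX)²)(nΣY² − (ΣY)²)]
Numerator: 8×4746 − 155×250 = -782
Denominator: √[(33848 − 24025)(63536 − 62500)] = √[9823 × 1036] = 3190.0828
r = -782 / 3190.0828 ≈ -0.245

-0.245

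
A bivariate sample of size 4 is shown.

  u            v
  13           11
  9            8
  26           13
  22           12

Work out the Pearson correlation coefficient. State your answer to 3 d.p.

n = 4, Σu = 70, Σv = 44, Σu² = 1410, Σv² = 498, Σuv = 817
nΣuv − ΣuΣv = 3268 − 3080 = 188
nΣu² − (Σu)² = 5640 − 4900 = 740; nΣv² − (Σv)² = 1992 − 1936 = 56
r = 188 / √(740 × 56) = 188 / 203.5682 ≈ 0.924

0.924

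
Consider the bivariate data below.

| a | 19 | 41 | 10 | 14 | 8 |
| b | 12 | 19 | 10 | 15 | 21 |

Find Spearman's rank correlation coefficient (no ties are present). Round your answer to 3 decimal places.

-0.100

Rank a: 4, 5, 2, 3, 1
Rank b: 2, 4, 1, 3, 5
d = rank(a) − rank(b): 2, 1, 1, 0, -4; Σd² = 22
ρ = 1 − 6Σd² / [n(n²−1)] = 1 − 6×22 / (5×24) = 1 − 132/120 ≈ -0.100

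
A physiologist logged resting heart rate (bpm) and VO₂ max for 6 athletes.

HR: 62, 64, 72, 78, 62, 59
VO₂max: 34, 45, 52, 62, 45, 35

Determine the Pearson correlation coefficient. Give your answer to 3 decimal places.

n = 6, Σx = 397, Σy = 273, Σx² = 26533, Σy² = 12979, Σxy = 18423
nΣxy − ΣxΣy = 110538 − 108381 = 2157
nΣx² − (Σx)² = 159198 − 157609 = 1589; nΣy² − (Σy)² = 77874 − 74529 = 3345
r = 2157 / √(1589 × 3345) = 2157 / 2305.4728 ≈ 0.936

0.936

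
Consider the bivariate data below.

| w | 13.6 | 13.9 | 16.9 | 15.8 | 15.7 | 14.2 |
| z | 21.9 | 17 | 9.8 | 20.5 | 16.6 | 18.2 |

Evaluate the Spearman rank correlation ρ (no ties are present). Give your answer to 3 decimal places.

Rank w: 1, 2, 6, 5, 4, 3
Rank z: 6, 3, 1, 5, 2, 4
d = rank(w) − rank(z): -5, -1, 5, 0, 2, -1; Σd² = 56
ρ = 1 − 6Σd² / [n(n²−1)] = 1 − 6×56 / (6×35) = 1 − 336/210 ≈ -0.600

-0.600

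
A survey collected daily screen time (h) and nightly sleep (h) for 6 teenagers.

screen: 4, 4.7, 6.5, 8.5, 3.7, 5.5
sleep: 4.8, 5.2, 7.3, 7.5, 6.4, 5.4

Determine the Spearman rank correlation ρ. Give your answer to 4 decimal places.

Rank screen: 2, 3, 5, 6, 1, 4
Rank sleep: 1, 2, 5, 6, 4, 3
d = rank(screen) − rank(sleep): 1, 1, 0, 0, -3, 1; Σd² = 12
ρ = 1 − 6Σd² / [n(n²−1)] = 1 − 6×12 / (6×35) = 1 − 72/210 ≈ 0.6571

0.6571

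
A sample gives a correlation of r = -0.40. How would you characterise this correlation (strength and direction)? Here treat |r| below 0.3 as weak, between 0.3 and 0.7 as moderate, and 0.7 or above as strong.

r = -0.40 < 0 so the relationship is negative.
|r| = 0.40, which falls in the moderate range.

moderate negative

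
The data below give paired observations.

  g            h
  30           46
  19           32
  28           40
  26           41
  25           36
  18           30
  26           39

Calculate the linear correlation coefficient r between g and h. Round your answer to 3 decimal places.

n = 7, Σg = 172, Σh = 264, Σg² = 4346, Σh² = 10138, Σgh = 6628
nΣgh − ΣgΣh = 46396 − 45408 = 988
nΣg² − (Σg)² = 30422 − 29584 = 838; nΣh² − (Σh)² = 70966 − 69696 = 1270
r = 988 / √(838 × 1270) = 988 / 1031.6298 ≈ 0.958

0.958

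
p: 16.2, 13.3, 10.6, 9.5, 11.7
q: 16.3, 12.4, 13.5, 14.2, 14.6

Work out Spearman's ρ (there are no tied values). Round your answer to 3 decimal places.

0.300

Rank p: 5, 4, 2, 1, 3
Rank q: 5, 1, 2, 3, 4
d = rank(p) − rank(q): 0, 3, 0, -2, -1; Σd² = 14
ρ = 1 − 6Σd² / [n(n²−1)] = 1 − 6×14 / (5×24) = 1 − 84/120 ≈ 0.300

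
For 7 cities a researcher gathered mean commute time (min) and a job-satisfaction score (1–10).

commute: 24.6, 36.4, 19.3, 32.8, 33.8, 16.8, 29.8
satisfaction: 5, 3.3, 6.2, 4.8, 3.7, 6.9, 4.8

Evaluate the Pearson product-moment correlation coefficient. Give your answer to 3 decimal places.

-0.954

n = 7, Σx = 193.5, Σy = 34.7, Σx² = 5691.17, Σy² = 181.71, Σxy = 904.24
nΣxy − ΣxΣy = 6329.68 − 6714.45 = -384.77
nΣx² − (Σx)² = 39838.19 − 37442.25 = 2395.94; nΣy² − (Σy)² = 1271.97 − 1204.09 = 67.88
r = -384.77 / √(2395.94 × 67.88) = -384.77 / 403.2820 ≈ -0.954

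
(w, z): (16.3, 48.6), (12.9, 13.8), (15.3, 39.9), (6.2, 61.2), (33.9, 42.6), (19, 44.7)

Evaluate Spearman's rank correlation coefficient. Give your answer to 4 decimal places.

-0.0857

Rank w: 4, 2, 3, 1, 6, 5
Rank z: 5, 1, 2, 6, 3, 4
d = rank(w) − rank(z): -1, 1, 1, -5, 3, 1; Σd² = 38
ρ = 1 − 6Σd² / [n(n²−1)] = 1 − 6×38 / (6×35) = 1 − 228/210 ≈ -0.0857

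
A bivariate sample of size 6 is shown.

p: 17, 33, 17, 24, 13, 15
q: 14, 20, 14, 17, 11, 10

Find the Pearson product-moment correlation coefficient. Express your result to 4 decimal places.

n = 6, Σp = 119, Σq = 86, Σp² = 2637, Σq² = 1302, Σpq = 1837
nΣpq − ΣpΣq = 11022 − 10234 = 788
nΣp² − (Σp)² = 15822 − 14161 = 1661; nΣq² − (Σq)² = 7812 − 7396 = 416
r = 788 / √(1661 × 416) = 788 / 831.2497 ≈ 0.9480

0.9480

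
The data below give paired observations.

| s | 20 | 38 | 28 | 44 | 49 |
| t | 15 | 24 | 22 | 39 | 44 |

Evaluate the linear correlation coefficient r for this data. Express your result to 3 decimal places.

0.947

n = 5, Σs = 179, Σt = 144, Σs² = 6965, Σt² = 4742, Σst = 5700
nΣst − ΣsΣt = 28500 − 25776 = 2724
nΣs² − (Σs)² = 34825 − 32041 = 2784; nΣt² − (Σt)² = 23710 − 20736 = 2974
r = 2724 / √(2784 × 2974) = 2724 / 2877.4322 ≈ 0.947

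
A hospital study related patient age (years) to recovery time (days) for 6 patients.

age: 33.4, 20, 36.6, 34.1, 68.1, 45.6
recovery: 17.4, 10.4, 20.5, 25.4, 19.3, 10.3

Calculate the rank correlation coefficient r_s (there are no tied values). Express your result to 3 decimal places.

Rank age: 2, 1, 4, 3, 6, 5
Rank recovery: 3, 2, 5, 6, 4, 1
d = rank(age) − rank(recovery): -1, -1, -1, -3, 2, 4; Σd² = 32
ρ = 1 − 6Σd² / [n(n²−1)] = 1 − 6×32 / (6×35) = 1 − 192/210 ≈ 0.086

0.086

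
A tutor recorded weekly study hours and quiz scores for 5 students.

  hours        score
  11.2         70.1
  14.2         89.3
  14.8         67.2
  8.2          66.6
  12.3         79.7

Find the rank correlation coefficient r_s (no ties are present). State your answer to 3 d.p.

0.400

Rank hours: 2, 4, 5, 1, 3
Rank score: 3, 5, 2, 1, 4
d = rank(hours) − rank(score): -1, -1, 3, 0, -1; Σd² = 12
ρ = 1 − 6Σd² / [n(n²−1)] = 1 − 6×12 / (5×24) = 1 − 72/120 ≈ 0.400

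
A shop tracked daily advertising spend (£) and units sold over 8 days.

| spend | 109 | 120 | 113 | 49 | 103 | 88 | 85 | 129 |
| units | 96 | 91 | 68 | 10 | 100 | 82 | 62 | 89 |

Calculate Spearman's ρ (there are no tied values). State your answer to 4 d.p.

0.5238

Rank spend: 5, 7, 6, 1, 4, 3, 2, 8
Rank units: 7, 6, 3, 1, 8, 4, 2, 5
d = rank(spend) − rank(units): -2, 1, 3, 0, -4, -1, 0, 3; Σd² = 40
ρ = 1 − 6Σd² / [n(n²−1)] = 1 − 6×40 / (8×63) = 1 − 240/504 ≈ 0.5238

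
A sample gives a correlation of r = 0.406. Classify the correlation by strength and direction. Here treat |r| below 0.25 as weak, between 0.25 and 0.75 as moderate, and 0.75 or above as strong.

moderate positive

r = 0.406 > 0 so the relationship is positive.
|r| = 0.406, which falls in the moderate range.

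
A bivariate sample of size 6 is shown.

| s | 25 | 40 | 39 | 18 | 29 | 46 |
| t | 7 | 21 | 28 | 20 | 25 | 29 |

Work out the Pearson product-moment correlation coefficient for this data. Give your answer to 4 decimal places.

0.6062

n = 6, Σs = 197, Σt = 130, Σs² = 7027, Σt² = 3140, Σst = 4526
nΣst − ΣsΣt = 27156 − 25610 = 1546
nΣs² − (Σs)² = 42162 − 38809 = 3353; nΣt² − (Σt)² = 18840 − 16900 = 1940
r = 1546 / √(3353 × 1940) = 1546 / 2550.4549 ≈ 0.6062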